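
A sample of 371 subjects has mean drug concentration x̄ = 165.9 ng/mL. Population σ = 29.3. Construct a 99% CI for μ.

CI = x̄ ± z*(σ/√n) = 165.9 ± 2.576(29.3/√371) = 165.9 ± 3.92 = (161.98, 169.82)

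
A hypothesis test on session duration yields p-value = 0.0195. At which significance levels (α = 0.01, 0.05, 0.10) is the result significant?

p = 0.0195. Significant at: α = 0.05, 0.1.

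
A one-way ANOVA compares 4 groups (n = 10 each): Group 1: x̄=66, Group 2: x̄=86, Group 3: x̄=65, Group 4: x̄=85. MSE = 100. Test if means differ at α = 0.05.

Grand mean = 75.5. SS_between = 4010.0, MS_between = 1336.67. F = 13.367, F_crit ≈ 2.866. Reject H₀.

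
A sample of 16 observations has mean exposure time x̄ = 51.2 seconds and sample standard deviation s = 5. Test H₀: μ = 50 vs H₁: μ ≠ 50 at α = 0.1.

t = (x̄ - μ₀)/(s/√n) = (51.2 - 50)/(5/√16) = 0.96. df = 15, critical t = ±1.753. Fail to reject H₀.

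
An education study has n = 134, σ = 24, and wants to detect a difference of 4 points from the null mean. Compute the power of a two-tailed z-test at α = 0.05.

SE = σ/√n = 24/√134 = 2.073. Non-centrality λ = d/SE = 4/2.073 = 1.929. Power ≈ Φ(λ - z_{α/2}) = Φ(1.929 - 1.96) = Φ(-0.031) = 0.488.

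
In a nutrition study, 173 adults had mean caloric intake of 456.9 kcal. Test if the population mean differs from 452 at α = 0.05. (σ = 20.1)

z = (x̄ - μ₀)/(σ/√n) = (456.9 - 452)/(20.1/√173) = 3.206. Critical value: ±1.96. Since |3.206| > 1.96, Reject H₀.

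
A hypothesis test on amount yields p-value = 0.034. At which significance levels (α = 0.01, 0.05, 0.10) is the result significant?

p = 0.034. Significant at: α = 0.05, 0.1.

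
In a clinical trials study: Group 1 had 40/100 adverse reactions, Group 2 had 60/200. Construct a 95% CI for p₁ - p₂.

p̂₁ = 0.4, p̂₂ = 0.3. Difference = 0.1. CI = (-0.015, 0.215)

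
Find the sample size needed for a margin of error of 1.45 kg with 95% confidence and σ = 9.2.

n = (z*σ/E)² = (1.96×9.2/1.45)² = 154.7 → n = 155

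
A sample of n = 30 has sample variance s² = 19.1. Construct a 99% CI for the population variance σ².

df = 29. χ²_{0.005} = 52.336, χ²_{0.995} = 13.121. CI for σ² = ((n-1)s²/χ²_{α/2}, (n-1)s²/χ²_{1-α/2}) = (29·19.1/52.336, 29·19.1/13.121) = (10.58, 42.21)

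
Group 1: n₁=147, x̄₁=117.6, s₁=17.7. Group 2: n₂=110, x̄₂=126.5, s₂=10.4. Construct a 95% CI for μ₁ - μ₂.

Difference = -8.9. SE = √(17.7²/147 + 10.4²/110) = 1.765. CI = (-12.36, -5.44)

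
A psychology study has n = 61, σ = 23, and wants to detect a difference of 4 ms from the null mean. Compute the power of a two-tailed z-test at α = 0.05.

SE = σ/√n = 23/√61 = 2.945. Non-centrality λ = d/SE = 4/2.945 = 1.358. Power ≈ Φ(λ - z_{α/2}) = Φ(1.358 - 1.96) = Φ(-0.602) = 0.274.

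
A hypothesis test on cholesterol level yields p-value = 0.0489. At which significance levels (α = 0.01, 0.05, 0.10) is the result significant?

p = 0.0489. Significant at: α = 0.05, 0.1.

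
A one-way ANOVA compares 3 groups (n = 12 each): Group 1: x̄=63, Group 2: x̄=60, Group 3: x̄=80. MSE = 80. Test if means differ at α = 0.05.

Grand mean = 67.67. SS_between = 2792.0, MS_between = 1396.0. F = 17.45, F_crit ≈ 3.285. Reject H₀.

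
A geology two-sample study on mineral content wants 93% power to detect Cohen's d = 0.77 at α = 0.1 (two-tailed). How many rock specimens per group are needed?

z_{α/2} = 1.645, z_β = Φ⁻¹(0.93) = 1.476. For medium effect (d = 0.77): n per group = 2(z_{α/2} + z_β)²/d² = 2(1.645 + 1.476)²/0.77² = 32.9 → 33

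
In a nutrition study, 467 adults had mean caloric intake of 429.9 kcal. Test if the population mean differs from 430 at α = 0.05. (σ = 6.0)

z = (x̄ - μ₀)/(σ/√n) = (429.9 - 430)/(6.0/√467) = -0.36. Critical value: ±1.96. Since |-0.36| ≤ 1.96, Fail to reject H₀.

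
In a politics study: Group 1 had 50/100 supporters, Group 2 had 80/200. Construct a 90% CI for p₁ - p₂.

p̂₁ = 0.5, p̂₂ = 0.4. Difference = 0.1. CI = (-0.0, 0.2)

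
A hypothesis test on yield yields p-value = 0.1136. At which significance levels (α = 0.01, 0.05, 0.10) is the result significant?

p = 0.1136. Not significant at any of the given levels.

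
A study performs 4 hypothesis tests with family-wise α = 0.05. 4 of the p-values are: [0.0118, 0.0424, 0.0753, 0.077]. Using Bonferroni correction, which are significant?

Bonferroni α = 0.05/4 = 0.0125. Significant p-values: [0.0118]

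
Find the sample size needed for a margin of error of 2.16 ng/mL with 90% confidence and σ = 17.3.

n = (z*σ/E)² = (1.645×17.3/2.16)² = 173.6 → n = 174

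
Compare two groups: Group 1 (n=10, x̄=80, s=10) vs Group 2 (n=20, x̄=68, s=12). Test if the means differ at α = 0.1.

Pooled sp = 11.4. t = 2.719, df = 28. Critical t = ±1.701. Reject H₀.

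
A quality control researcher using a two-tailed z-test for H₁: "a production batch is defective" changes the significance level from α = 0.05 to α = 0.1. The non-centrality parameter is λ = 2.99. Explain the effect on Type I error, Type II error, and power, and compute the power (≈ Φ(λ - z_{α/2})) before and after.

Increasing α from 0.05 to 0.1:
• Type I error rate increases (α is the Type I rate by definition).
• Critical value moves from z_{α/2} = 1.96 to 1.645, so power = Φ(λ - z_{α/2}) goes from Φ(2.99 - 1.96) = 0.848 to Φ(2.99 - 1.645) = 0.911.
• Type II error rate β = 1 - power therefore decreases (0.152 → 0.089).
Appropriate when false negatives are costly — here, shipping a defective batch — faulty products reach customers.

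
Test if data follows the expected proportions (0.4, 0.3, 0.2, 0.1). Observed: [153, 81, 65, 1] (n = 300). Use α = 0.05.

Expected: [120.0, 90.0, 60.0, 30.0]. χ² = 38.425. df = 3, critical = 7.815. Reject H₀.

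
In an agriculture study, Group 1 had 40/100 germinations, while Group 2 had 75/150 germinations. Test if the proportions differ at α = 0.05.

p̂₁ = 0.4, p̂₂ = 0.5, pooled p̂ = 0.46. z = -1.554. Critical: ±1.96. Fail to reject H₀.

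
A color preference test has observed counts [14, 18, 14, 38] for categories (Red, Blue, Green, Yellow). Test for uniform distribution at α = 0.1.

Expected = 21 each. χ² = Σ(O-E)²/E = 18.857. df = 3, critical value = 6.251. Reject H₀.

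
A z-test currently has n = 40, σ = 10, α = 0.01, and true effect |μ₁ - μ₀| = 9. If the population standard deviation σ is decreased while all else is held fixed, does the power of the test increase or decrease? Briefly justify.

Power increases: a smaller σ shrinks the standard error σ/√n, moving the sampling distribution under H₁ further from the critical value.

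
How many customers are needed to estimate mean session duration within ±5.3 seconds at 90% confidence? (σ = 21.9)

n = (z*σ/E)² = (1.645×21.9/5.3)² = 46.2 → n = 47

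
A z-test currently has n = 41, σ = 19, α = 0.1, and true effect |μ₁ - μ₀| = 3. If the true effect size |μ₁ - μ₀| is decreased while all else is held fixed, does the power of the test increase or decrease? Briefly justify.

Power decreases: a smaller true effect decreases the non-centrality λ = |μ₁ - μ₀|/(σ/√n).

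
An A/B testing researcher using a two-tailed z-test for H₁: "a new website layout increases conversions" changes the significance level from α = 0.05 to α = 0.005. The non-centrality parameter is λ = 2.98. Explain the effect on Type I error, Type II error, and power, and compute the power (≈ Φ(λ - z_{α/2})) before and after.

Decreasing α from 0.05 to 0.005:
• Type I error rate decreases (α is the Type I rate by definition).
• Critical value moves from z_{α/2} = 1.96 to 2.807, so power = Φ(λ - z_{α/2}) goes from Φ(2.98 - 1.96) = 0.846 to Φ(2.98 - 2.807) = 0.569.
• Type II error rate β = 1 - power therefore increases (0.154 → 0.431).
Appropriate when false positives are costly — here, rolling out a layout that doesn't actually help — wasted engineering effort.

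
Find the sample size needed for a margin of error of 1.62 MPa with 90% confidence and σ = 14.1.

n = (z*σ/E)² = (1.645×14.1/1.62)² = 205.0 → n = 205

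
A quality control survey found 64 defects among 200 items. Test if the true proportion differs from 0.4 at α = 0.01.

p̂ = 0.32, p₀ = 0.4. z = (p̂ - p₀)/√(p₀(1-p₀)/n) = -2.309. Critical: ±2.576. Fail to reject H₀.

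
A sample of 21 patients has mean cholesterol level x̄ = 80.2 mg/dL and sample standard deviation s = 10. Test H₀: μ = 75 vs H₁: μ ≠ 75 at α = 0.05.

t = (x̄ - μ₀)/(s/√n) = (80.2 - 75)/(10/√21) = 2.383. df = 20, critical t = ±2.086. Reject H₀.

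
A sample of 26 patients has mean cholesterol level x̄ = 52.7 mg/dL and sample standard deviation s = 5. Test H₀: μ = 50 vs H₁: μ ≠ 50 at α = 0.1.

t = (x̄ - μ₀)/(s/√n) = (52.7 - 50)/(5/√26) = 2.753. df = 25, critical t = ±1.708. Reject H₀.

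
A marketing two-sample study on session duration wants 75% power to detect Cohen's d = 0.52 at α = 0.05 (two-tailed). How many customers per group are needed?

z_{α/2} = 1.96, z_β = Φ⁻¹(0.75) = 0.674. For medium effect (d = 0.52): n per group = 2(z_{α/2} + z_β)²/d² = 2(1.96 + 0.674)²/0.52² = 51.3 → 52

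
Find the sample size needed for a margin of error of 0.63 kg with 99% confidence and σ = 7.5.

n = (z*σ/E)² = (2.576×7.5/0.63)² = 940.4 → n = 941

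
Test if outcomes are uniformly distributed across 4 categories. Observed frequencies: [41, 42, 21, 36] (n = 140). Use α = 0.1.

Expected = 35 each. χ² = Σ(O-E)²/E = 8.057. df = 3, critical value = 6.251. Reject H₀.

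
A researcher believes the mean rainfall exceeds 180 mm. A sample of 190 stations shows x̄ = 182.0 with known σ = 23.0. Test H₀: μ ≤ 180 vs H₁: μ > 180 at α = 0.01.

z = 1.199. Critical value: 2.33. Fail to reject H₀.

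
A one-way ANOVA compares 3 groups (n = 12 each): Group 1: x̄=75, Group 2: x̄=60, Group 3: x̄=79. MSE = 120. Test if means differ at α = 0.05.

Grand mean = 71.33. SS_between = 2408.0, MS_between = 1204.0. F = 10.033, F_crit ≈ 3.285. Reject H₀.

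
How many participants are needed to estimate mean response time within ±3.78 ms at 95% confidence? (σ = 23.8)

n = (z*σ/E)² = (1.96×23.8/3.78)² = 152.3 → n = 153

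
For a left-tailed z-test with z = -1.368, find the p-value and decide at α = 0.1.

p = P(Z < -1.368) = Φ(-1.368) ≈ 0.0857. Since p < 0.1, reject H₀ (significant) at α = 0.1.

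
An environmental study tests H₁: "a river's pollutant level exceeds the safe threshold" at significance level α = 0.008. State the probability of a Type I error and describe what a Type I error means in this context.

P(Type I error) = α = 0.008. A Type I error is rejecting H₀ when H₀ is actually true (false positive) — here, concluding that a river's pollutant level exceeds the safe threshold when in fact this is not the case. Consequence: shutting down a compliant factory unnecessarily.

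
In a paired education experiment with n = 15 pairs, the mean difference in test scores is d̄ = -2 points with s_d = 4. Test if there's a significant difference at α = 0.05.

t = d̄/(s_d/√n) = -2/(4/√15) = -1.936. df = 14, critical t = ±2.145. Fail to reject H₀.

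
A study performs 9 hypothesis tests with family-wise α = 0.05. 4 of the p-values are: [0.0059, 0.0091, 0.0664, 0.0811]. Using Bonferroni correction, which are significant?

Bonferroni α = 0.05/9 = 0.00556. None of the given p-values are significant.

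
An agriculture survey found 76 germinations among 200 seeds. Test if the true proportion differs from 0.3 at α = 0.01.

p̂ = 0.38, p₀ = 0.3. z = (p̂ - p₀)/√(p₀(1-p₀)/n) = 2.469. Critical: ±2.576. Fail to reject H₀.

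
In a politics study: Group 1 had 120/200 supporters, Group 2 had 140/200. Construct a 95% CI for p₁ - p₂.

p̂₁ = 0.6, p̂₂ = 0.7. Difference = -0.1. CI = (-0.193, -0.007)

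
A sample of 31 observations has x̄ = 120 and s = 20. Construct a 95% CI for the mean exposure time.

CI = x̄ ± t*(s/√n) = 120 ± 2.042(20/√31) = (112.66, 127.34)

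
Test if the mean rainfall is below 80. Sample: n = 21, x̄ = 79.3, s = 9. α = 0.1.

t = (79.3 - 80)/(9/√21) = -0.356, df = 20. Critical t = -1.325. Fail to reject H₀.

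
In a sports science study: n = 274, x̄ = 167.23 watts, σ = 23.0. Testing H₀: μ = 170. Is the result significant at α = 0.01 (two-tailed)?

z = (167.23 - 170)/(23.0/√274) = -1.994. Since |z| ≤ 2.576, not significant at α = 0.01.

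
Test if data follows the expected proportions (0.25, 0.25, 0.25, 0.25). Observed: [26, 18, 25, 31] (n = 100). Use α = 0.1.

Expected: [25.0, 25.0, 25.0, 25.0]. χ² = 3.44. df = 3, critical = 6.251. Fail to reject H₀.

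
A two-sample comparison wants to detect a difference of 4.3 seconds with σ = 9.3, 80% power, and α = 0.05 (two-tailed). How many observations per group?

n per group = 2(z_α/2 + z_β)²σ²/d² = 2×(1.96 + 0.84)²×9.3²/4.3² = 73.3 → n = 74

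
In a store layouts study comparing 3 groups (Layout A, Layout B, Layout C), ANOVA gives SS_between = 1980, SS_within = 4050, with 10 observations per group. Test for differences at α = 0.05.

df_between = 2, df_within = 27. F = MS_between/MS_within = 990.0/150.0 = 6.6. F_crit ≈ 3.354. Reject H₀. At least one mean differs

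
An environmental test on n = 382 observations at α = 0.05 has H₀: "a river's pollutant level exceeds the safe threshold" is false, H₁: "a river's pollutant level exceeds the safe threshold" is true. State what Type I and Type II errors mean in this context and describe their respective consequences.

Type I (false positive): concluding that a river's pollutant level exceeds the safe threshold when it is not — shutting down a compliant factory unnecessarily. Type II (false negative): failing to conclude that a river's pollutant level exceeds the safe threshold when it is — allowing unsafe pollution to continue. Which is costlier depends on domain priorities and is a judgement call rather than a statistical fact.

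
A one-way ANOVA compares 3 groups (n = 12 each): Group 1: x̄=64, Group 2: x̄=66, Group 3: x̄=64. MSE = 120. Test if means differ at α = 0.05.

Grand mean = 64.67. SS_between = 32.0, MS_between = 16.0. F = 0.133, F_crit ≈ 3.285. Fail to reject H₀.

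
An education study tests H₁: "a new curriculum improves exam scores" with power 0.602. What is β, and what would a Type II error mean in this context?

β = 1 - power = 1 - 0.602 = 0.398. A Type II error is failing to reject H₀ when H₀ is false (false negative) — here, failing to conclude that a new curriculum improves exam scores when in fact it is true. Consequence: keeping the old curriculum when the new one would have helped students.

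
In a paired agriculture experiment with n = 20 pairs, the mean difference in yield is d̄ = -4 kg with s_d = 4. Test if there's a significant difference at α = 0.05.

t = d̄/(s_d/√n) = -4/(4/√20) = -4.472. df = 19, critical t = ±2.093. Reject H₀.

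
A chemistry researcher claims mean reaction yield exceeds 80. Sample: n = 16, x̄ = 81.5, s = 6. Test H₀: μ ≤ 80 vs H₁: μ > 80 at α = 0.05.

t = (81.5 - 80)/(6/√16) = 1.0, df = 15. Critical t = 1.753. Fail to reject H₀.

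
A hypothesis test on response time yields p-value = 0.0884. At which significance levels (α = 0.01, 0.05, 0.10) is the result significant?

p = 0.0884. Significant at: α = 0.1.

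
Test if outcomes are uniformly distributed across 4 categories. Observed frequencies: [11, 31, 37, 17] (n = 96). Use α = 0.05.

Expected = 24 each. χ² = Σ(O-E)²/E = 18.167. df = 3, critical value = 7.815. Reject H₀.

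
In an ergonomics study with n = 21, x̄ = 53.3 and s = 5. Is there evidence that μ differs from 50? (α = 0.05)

t = (x̄ - μ₀)/(s/√n) = (53.3 - 50)/(5/√21) = 3.024. df = 20, critical t = ±2.086. Reject H₀.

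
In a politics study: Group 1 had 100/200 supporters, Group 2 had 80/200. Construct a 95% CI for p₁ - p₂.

p̂₁ = 0.5, p̂₂ = 0.4. Difference = 0.1. CI = (0.003, 0.197)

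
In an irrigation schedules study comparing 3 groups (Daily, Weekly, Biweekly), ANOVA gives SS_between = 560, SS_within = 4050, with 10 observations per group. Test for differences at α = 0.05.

df_between = 2, df_within = 27. F = MS_between/MS_within = 280.0/150.0 = 1.867. F_crit ≈ 3.354. Fail to reject H₀.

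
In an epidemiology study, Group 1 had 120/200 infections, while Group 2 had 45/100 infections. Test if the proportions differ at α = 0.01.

p̂₁ = 0.6, p̂₂ = 0.45, pooled p̂ = 0.55. z = 2.462. Critical: ±2.576. Fail to reject H₀.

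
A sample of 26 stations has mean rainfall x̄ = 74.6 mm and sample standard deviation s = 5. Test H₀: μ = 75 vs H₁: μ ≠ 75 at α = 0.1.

t = (x̄ - μ₀)/(s/√n) = (74.6 - 75)/(5/√26) = -0.408. df = 25, critical t = ±1.708. Fail to reject H₀.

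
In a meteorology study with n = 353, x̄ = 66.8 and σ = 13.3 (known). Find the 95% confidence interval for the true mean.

CI = x̄ ± z*(σ/√n) = 66.8 ± 1.96(13.3/√353) = 66.8 ± 1.39 = (65.41, 68.19)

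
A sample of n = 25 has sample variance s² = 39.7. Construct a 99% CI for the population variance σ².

df = 24. χ²_{0.005} = 45.559, χ²_{0.995} = 9.886. CI for σ² = ((n-1)s²/χ²_{α/2}, (n-1)s²/χ²_{1-α/2}) = (24·39.7/45.559, 24·39.7/9.886) = (20.91, 96.38)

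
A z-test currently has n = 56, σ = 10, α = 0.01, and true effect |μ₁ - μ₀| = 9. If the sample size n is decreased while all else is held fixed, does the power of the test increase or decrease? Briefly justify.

Power decreases: a smaller n inflates the standard error σ/√n, pulling the sampling distribution under H₁ back toward the critical value.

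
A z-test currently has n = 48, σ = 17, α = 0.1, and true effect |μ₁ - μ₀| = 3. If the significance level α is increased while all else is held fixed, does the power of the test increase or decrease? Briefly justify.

Power increases: a larger α lowers the critical value, so more of the H₁ sampling distribution falls in the rejection region.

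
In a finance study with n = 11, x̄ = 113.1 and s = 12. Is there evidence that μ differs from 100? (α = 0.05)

t = (x̄ - μ₀)/(s/√n) = (113.1 - 100)/(12/√11) = 3.621. df = 10, critical t = ±2.228. Reject H₀.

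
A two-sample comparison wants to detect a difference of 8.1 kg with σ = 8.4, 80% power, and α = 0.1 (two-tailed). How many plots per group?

n per group = 2(z_α/2 + z_β)²σ²/d² = 2×(1.645 + 0.84)²×8.4²/8.1² = 13.3 → n = 14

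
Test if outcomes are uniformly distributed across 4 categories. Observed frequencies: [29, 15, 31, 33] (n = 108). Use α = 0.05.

Expected = 27 each. χ² = Σ(O-E)²/E = 7.407. df = 3, critical value = 7.815. Fail to reject H₀.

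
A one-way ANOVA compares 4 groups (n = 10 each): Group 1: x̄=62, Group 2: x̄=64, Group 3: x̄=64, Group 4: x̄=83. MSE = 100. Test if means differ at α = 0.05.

Grand mean = 68.25. SS_between = 2927.5, MS_between = 975.83. F = 9.758, F_crit ≈ 2.866. Reject H₀.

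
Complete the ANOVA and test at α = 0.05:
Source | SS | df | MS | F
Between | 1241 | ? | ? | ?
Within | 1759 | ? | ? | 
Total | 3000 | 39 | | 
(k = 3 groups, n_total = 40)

df_between = 2, df_within = 37. MS_between = 620.5, MS_within = 47.54. F = 13.052, F_crit ≈ 3.252. Reject H₀.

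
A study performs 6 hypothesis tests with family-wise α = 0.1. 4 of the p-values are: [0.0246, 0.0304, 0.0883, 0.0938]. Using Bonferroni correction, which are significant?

Bonferroni α = 0.1/6 = 0.01667. None of the given p-values are significant.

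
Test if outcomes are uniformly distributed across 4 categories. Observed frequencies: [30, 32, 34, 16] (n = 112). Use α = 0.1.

Expected = 28 each. χ² = Σ(O-E)²/E = 7.143. df = 3, critical value = 6.251. Reject H₀.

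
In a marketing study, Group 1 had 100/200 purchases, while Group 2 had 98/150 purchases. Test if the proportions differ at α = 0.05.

p̂₁ = 0.5, p̂₂ = 0.653, pooled p̂ = 0.566. z = -2.864. Critical: ±1.96. Reject H₀.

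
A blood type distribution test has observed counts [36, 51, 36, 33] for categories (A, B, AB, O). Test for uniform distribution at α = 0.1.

Expected = 39 each. χ² = Σ(O-E)²/E = 5.077. df = 3, critical value = 6.251. Fail to reject H₀.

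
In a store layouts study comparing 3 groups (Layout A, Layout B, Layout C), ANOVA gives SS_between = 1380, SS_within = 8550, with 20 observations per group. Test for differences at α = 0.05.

df_between = 2, df_within = 57. F = MS_between/MS_within = 690.0/150.0 = 4.6. F_crit ≈ 3.159. Reject H₀. At least one mean differs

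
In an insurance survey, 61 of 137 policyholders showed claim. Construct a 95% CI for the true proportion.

p̂ = 0.445. CI = p̂ ± z*√(p̂(1-p̂)/n) = (0.362, 0.528)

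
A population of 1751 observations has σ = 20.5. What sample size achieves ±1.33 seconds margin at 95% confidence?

Without FPC: n₀ = (1.96×20.5/1.33)² = 912.676. With FPC: n = n₀N/(n₀+N-1) = 600.2 → n = 601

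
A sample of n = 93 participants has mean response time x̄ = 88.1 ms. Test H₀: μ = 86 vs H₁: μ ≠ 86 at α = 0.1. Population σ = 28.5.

z = (x̄ - μ₀)/(σ/√n) = (88.1 - 86)/(28.5/√93) = 0.711. Critical value: ±1.645. Since |0.711| ≤ 1.645, Fail to reject H₀.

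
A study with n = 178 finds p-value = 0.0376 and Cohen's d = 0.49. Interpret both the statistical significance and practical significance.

Statistically significant (p = 0.0376 < 0.05). Cohen's d = 0.49 indicates a small effect size. Both statistical and practical significance should be considered.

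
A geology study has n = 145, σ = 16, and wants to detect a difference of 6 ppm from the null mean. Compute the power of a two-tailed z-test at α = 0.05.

SE = σ/√n = 16/√145 = 1.329. Non-centrality λ = d/SE = 6/1.329 = 4.516. Power ≈ Φ(λ - z_{α/2}) = Φ(4.516 - 1.96) = Φ(2.556) = 0.995.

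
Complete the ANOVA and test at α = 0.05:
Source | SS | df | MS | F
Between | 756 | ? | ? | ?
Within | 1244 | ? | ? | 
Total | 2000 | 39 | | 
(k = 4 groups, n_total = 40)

df_between = 3, df_within = 36. MS_between = 252.0, MS_within = 34.56. F = 7.293, F_crit ≈ 2.866. Reject H₀.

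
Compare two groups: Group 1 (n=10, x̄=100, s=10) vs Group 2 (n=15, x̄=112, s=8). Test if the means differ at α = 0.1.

Pooled sp = 8.84. t = -3.326, df = 23. Critical t = ±1.714. Reject H₀.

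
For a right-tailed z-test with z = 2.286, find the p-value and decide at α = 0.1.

p = P(Z > 2.286) = 1 - Φ(2.286) ≈ 0.0111. Since p < 0.1, reject H₀ (significant) at α = 0.1.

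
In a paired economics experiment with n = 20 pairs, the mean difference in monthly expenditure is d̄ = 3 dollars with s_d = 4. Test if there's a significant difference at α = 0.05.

t = d̄/(s_d/√n) = 3/(4/√20) = 3.354. df = 19, critical t = ±2.093. Reject H₀.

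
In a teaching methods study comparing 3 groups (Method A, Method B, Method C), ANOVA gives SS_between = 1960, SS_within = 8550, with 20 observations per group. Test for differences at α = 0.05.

df_between = 2, df_within = 57. F = MS_between/MS_within = 980.0/150.0 = 6.533. F_crit ≈ 3.159. Reject H₀. At least one mean differs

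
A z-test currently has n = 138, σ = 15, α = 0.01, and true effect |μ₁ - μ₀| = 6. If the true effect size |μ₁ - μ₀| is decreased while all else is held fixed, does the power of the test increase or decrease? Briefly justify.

Power decreases: a smaller true effect decreases the non-centrality λ = |μ₁ - μ₀|/(σ/√n).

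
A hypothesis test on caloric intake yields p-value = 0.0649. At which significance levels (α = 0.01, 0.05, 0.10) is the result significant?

p = 0.0649. Significant at: α = 0.1.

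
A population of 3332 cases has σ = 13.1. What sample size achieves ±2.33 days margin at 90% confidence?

Without FPC: n₀ = (1.645×13.1/2.33)² = 85.539. With FPC: n = n₀N/(n₀+N-1) = 83.4 → n = 84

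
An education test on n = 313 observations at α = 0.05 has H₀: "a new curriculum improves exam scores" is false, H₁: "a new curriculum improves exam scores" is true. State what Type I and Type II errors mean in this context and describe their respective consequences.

Type I (false positive): concluding that a new curriculum improves exam scores when it is not — adopting a curriculum that gives no real benefit — disruption for nothing. Type II (false negative): failing to conclude that a new curriculum improves exam scores when it is — keeping the old curriculum when the new one would have helped students. Which is costlier depends on domain priorities and is a judgement call rather than a statistical fact.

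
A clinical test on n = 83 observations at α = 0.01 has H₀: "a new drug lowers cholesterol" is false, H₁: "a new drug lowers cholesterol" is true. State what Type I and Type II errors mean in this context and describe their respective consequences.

Type I (false positive): concluding that a new drug lowers cholesterol when it is not — approving an ineffective drug — patients take a useless medication and may skip effective alternatives. Type II (false negative): failing to conclude that a new drug lowers cholesterol when it is — shelving an effective drug — patients miss out on a treatment that would have helped. Which is costlier depends on domain priorities and is a judgement call rather than a statistical fact.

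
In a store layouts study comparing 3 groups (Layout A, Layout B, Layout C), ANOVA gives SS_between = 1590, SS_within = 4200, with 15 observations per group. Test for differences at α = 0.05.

df_between = 2, df_within = 42. F = MS_between/MS_within = 795.0/100.0 = 7.95. F_crit ≈ 3.22. Reject H₀. At least one mean differs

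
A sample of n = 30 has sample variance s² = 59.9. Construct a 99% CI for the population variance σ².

df = 29. χ²_{0.005} = 52.336, χ²_{0.995} = 13.121. CI for σ² = ((n-1)s²/χ²_{α/2}, (n-1)s²/χ²_{1-α/2}) = (29·59.9/52.336, 29·59.9/13.121) = (33.19, 132.39)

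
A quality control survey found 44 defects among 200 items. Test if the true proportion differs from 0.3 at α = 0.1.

p̂ = 0.22, p₀ = 0.3. z = (p̂ - p₀)/√(p₀(1-p₀)/n) = -2.469. Critical: ±1.645. Reject H₀.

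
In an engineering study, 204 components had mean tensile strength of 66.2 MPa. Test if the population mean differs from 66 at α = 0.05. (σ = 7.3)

z = (x̄ - μ₀)/(σ/√n) = (66.2 - 66)/(7.3/√204) = 0.391. Critical value: ±1.96. Since |0.391| ≤ 1.96, Fail to reject H₀.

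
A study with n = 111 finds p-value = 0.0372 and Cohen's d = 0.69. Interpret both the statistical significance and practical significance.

Statistically significant (p = 0.0372 < 0.05). Cohen's d = 0.69 indicates a medium effect size. Both statistical and practical significance should be considered.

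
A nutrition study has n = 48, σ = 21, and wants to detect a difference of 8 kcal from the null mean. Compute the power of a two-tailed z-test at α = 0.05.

SE = σ/√n = 21/√48 = 3.031. Non-centrality λ = d/SE = 8/3.031 = 2.639. Power ≈ Φ(λ - z_{α/2}) = Φ(2.639 - 1.96) = Φ(0.679) = 0.752.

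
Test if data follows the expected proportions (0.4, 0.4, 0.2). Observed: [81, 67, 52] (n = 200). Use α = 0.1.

Expected: [80.0, 80.0, 40.0]. χ² = 5.725. df = 2, critical = 4.605. Reject H₀.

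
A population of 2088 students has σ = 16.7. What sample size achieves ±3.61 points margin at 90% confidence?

Without FPC: n₀ = (1.645×16.7/3.61)² = 57.91. With FPC: n = n₀N/(n₀+N-1) = 56.4 → n = 57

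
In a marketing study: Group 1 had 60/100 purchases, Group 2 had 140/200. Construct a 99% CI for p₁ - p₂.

p̂₁ = 0.6, p̂₂ = 0.7. Difference = -0.1. CI = (-0.251, 0.051)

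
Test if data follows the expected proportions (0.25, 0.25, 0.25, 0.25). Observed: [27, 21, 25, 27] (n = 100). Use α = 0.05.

Expected: [25.0, 25.0, 25.0, 25.0]. χ² = 0.96. df = 3, critical = 7.815. Fail to reject H₀.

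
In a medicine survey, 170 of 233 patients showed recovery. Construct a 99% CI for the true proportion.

p̂ = 0.73. CI = p̂ ± z*√(p̂(1-p̂)/n) = (0.655, 0.805)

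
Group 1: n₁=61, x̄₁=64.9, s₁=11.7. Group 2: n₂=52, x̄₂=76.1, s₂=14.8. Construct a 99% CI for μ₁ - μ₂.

Difference = -11.2. SE = √(11.7²/61 + 14.8²/52) = 2.541. CI = (-17.75, -4.65)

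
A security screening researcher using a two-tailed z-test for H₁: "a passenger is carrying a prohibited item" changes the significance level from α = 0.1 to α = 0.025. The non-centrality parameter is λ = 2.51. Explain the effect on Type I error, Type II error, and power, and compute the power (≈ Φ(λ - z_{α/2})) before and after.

Decreasing α from 0.1 to 0.025:
• Type I error rate decreases (α is the Type I rate by definition).
• Critical value moves from z_{α/2} = 1.645 to 2.241, so power = Φ(λ - z_{α/2}) goes from Φ(2.51 - 1.645) = 0.806 to Φ(2.51 - 2.241) = 0.606.
• Type II error rate β = 1 - power therefore increases (0.194 → 0.394).
Appropriate when false positives are costly — here, detaining an innocent passenger — delay and inconvenience.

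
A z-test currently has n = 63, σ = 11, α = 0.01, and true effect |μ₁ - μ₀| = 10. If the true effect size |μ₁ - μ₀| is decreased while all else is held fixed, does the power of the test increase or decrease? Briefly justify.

Power decreases: a smaller true effect decreases the non-centrality λ = |μ₁ - μ₀|/(σ/√n).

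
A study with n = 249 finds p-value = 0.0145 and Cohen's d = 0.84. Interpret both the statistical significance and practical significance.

Statistically significant (p = 0.0145 < 0.05). Cohen's d = 0.84 indicates a large effect size. Both statistical and practical significance should be considered.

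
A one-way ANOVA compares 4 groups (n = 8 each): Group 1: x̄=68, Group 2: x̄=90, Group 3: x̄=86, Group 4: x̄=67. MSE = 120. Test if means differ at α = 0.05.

Grand mean = 77.75. SS_between = 3430.0, MS_between = 1143.33. F = 9.528, F_crit ≈ 2.947. Reject H₀.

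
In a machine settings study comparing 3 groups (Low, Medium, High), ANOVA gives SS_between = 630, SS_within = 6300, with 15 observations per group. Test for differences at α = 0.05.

df_between = 2, df_within = 42. F = MS_between/MS_within = 315.0/150.0 = 2.1. F_crit ≈ 3.22. Fail to reject H₀.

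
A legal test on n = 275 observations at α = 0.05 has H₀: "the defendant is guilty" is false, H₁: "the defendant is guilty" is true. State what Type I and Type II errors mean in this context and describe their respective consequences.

Type I (false positive): concluding that the defendant is guilty when it is not — convicting an innocent person. Type II (false negative): failing to conclude that the defendant is guilty when it is — acquitting a guilty person. Which is costlier depends on domain priorities and is a judgement call rather than a statistical fact.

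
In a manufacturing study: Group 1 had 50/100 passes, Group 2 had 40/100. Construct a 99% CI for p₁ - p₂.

p̂₁ = 0.5, p̂₂ = 0.4. Difference = 0.1. CI = (-0.08, 0.28)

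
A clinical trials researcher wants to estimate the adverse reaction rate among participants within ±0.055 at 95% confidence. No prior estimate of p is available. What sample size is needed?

Conservative approach: use p = 0.5 (maximizes p(1-p) = 0.25). n = z²(0.25)/E² = 1.96²×0.25/0.055² = 317.5 → n = 318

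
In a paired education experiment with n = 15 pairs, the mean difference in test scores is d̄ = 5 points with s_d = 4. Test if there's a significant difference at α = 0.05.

t = d̄/(s_d/√n) = 5/(4/√15) = 4.841. df = 14, critical t = ±2.145. Reject H₀.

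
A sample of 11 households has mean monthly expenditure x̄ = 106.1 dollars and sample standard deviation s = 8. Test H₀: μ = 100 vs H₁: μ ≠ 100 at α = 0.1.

t = (x̄ - μ₀)/(s/√n) = (106.1 - 100)/(8/√11) = 2.529. df = 10, critical t = ±1.812. Reject H₀.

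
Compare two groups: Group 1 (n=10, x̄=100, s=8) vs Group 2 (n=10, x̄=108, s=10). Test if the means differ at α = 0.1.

Pooled sp = 9.06. t = -1.975, df = 18. Critical t = ±1.734. Reject H₀.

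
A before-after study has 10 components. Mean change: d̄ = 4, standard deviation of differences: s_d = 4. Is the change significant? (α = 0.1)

t = d̄/(s_d/√n) = 4/(4/√10) = 3.162. df = 9, critical t = ±1.833. Reject H₀.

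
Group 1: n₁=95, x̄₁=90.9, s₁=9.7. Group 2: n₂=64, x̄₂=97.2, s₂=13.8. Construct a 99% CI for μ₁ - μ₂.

Difference = -6.3. SE = √(9.7²/95 + 13.8²/64) = 1.991. CI = (-11.43, -1.17)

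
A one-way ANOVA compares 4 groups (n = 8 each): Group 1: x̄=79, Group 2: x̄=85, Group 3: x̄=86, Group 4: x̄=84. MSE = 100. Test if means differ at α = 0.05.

Grand mean = 83.5. SS_between = 232.0, MS_between = 77.33. F = 0.773, F_crit ≈ 2.947. Fail to reject H₀.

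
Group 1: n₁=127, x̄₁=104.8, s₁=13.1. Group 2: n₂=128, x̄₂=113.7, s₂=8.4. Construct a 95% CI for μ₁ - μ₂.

Difference = -8.9. SE = √(13.1²/127 + 8.4²/128) = 1.379. CI = (-11.6, -6.2)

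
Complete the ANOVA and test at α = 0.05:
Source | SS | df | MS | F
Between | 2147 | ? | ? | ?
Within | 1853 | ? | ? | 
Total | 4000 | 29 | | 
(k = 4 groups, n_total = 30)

df_between = 3, df_within = 26. MS_between = 715.67, MS_within = 71.27. F = 10.042, F_crit ≈ 2.975. Reject H₀.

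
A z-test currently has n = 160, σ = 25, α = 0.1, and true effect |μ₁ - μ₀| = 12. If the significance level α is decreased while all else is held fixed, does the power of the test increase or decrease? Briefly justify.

Power decreases: a smaller α raises the critical value, so less of the H₁ sampling distribution falls in the rejection region.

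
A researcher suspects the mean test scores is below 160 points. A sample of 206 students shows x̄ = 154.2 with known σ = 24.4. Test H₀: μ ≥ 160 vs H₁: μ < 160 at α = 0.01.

z = -3.412. Critical value: -2.33. Reject H₀.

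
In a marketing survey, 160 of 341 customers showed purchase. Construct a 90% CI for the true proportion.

p̂ = 0.469. CI = p̂ ± z*√(p̂(1-p̂)/n) = (0.425, 0.514)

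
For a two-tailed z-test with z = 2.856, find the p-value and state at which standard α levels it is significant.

p = 2·P(Z > |2.856|) = 2·(1 - Φ(2.856)) ≈ 0.0043. Significant at α = 0.1; Significant at α = 0.05; Significant at α = 0.01.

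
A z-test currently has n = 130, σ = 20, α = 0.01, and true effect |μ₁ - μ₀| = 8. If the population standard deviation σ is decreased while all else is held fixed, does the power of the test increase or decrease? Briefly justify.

Power increases: a smaller σ shrinks the standard error σ/√n, moving the sampling distribution under H₁ further from the critical value.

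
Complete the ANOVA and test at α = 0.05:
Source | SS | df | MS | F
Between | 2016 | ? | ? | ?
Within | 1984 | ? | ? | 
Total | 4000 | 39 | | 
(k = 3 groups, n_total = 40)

df_between = 2, df_within = 37. MS_between = 1008.0, MS_within = 53.62. F = 18.798, F_crit ≈ 3.252. Reject H₀.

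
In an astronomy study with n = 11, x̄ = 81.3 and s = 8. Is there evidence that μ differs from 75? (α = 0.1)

t = (x̄ - μ₀)/(s/√n) = (81.3 - 75)/(8/√11) = 2.612. df = 10, critical t = ±1.812. Reject H₀.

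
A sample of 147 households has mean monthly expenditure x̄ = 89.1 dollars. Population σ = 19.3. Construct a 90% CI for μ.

CI = x̄ ± z*(σ/√n) = 89.1 ± 1.645(19.3/√147) = 89.1 ± 2.62 = (86.48, 91.72)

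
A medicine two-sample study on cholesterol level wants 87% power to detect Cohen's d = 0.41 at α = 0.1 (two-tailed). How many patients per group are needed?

z_{α/2} = 1.645, z_β = Φ⁻¹(0.87) = 1.126. For small effect (d = 0.41): n per group = 2(z_{α/2} + z_β)²/d² = 2(1.645 + 1.126)²/0.41² = 91.4 → 92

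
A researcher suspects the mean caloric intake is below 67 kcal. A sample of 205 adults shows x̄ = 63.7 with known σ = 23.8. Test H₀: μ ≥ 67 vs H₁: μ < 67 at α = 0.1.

z = -1.985. Critical value: -1.28. Reject H₀.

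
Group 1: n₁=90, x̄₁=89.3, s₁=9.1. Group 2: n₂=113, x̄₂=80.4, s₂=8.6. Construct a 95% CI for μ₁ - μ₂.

Difference = 8.9. SE = √(9.1²/90 + 8.6²/113) = 1.255. CI = (6.44, 11.36)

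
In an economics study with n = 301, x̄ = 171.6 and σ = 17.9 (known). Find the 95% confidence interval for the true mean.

CI = x̄ ± z*(σ/√n) = 171.6 ± 1.96(17.9/√301) = 171.6 ± 2.02 = (169.58, 173.62)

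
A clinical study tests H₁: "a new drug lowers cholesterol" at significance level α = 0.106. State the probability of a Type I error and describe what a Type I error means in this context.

P(Type I error) = α = 0.106. A Type I error is rejecting H₀ when H₀ is actually true (false positive) — here, concluding that a new drug lowers cholesterol when in fact this is not the case. Consequence: approving an ineffective drug — patients take a useless medication and may skip effective alternatives.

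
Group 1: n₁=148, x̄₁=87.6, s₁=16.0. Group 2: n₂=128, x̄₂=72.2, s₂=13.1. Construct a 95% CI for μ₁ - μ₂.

Difference = 15.4. SE = √(16.0²/148 + 13.1²/128) = 1.752. CI = (11.97, 18.83)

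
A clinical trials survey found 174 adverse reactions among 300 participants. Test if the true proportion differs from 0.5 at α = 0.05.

p̂ = 0.58, p₀ = 0.5. z = (p̂ - p₀)/√(p₀(1-p₀)/n) = 2.771. Critical: ±1.96. Reject H₀.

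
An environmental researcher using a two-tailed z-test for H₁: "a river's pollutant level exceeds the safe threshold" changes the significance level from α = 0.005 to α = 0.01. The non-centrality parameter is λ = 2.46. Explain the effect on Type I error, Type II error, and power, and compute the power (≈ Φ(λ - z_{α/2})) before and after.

Increasing α from 0.005 to 0.01:
• Type I error rate increases (α is the Type I rate by definition).
• Critical value moves from z_{α/2} = 2.807 to 2.576, so power = Φ(λ - z_{α/2}) goes from Φ(2.46 - 2.807) = 0.364 to Φ(2.46 - 2.576) = 0.454.
• Type II error rate β = 1 - power therefore decreases (0.636 → 0.546).
Appropriate when false negatives are costly — here, allowing unsafe pollution to continue.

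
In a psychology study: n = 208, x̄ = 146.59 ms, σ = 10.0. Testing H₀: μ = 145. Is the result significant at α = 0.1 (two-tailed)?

z = (146.59 - 145)/(10.0/√208) = 2.293. Since |z| > 1.645, significant at α = 0.1.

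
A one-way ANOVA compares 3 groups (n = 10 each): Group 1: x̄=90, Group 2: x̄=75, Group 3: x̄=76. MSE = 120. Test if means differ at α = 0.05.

Grand mean = 80.33. SS_between = 1406.67, MS_between = 703.33. F = 5.861, F_crit ≈ 3.354. Reject H₀.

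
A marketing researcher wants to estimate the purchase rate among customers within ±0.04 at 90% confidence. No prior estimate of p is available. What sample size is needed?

Conservative approach: use p = 0.5 (maximizes p(1-p) = 0.25). n = z²(0.25)/E² = 1.645²×0.25/0.04² = 422.8 → n = 423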